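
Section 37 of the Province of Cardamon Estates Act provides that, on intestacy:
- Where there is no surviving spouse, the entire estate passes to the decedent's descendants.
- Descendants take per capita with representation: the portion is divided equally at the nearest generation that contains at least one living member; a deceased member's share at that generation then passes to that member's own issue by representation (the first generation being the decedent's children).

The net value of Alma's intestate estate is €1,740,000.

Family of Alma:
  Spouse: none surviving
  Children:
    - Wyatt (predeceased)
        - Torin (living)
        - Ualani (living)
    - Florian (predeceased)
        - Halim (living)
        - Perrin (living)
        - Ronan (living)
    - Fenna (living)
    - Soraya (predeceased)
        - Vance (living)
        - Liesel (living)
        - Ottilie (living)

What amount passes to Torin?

The entire €1,740,000 passes to the descendants.
That amount (€1,740,000) is divided into 4 shares of €435,000: Fenna takes €435,000; Wyatt's €435,000 share passes to Wyatt's issue; Florian's €435,000 share passes to Florian's issue; Soraya's €435,000 share passes to Soraya's issue.
Wyatt's share (€435,000) is divided into 2 shares of €217,500: Torin and Ualani each take €217,500.
Florian's share (€435,000) is divided into 3 shares of €145,000: Halim, Perrin, and Ronan each take €145,000.
Soraya's share (€435,000) is divided into 3 shares of €145,000: Vance, Liesel, and Ottilie each take €145,000.

Torin receives €217,500.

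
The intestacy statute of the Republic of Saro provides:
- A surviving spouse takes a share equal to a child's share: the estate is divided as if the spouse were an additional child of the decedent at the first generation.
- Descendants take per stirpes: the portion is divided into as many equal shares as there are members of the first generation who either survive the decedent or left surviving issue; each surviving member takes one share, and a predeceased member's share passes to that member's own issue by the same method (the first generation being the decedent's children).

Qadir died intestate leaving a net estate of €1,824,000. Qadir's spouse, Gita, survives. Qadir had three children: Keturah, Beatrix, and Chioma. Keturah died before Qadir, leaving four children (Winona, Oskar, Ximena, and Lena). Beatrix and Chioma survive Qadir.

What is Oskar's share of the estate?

The spouse counts as an additional share at the children's level, so there are 4 primary shares of €456,000. Gita takes one such share (€456,000).
The children's combined portion (€1,368,000) is divided into 3 shares of €456,000: Beatrix and Chioma each take €456,000; Keturah's €456,000 share passes to Keturah's issue.
Keturah's share (€456,000) is divided into 4 shares of €114,000: Winona, Oskar, Ximena, and Lena each take €114,000.

Oskar receives €114,000.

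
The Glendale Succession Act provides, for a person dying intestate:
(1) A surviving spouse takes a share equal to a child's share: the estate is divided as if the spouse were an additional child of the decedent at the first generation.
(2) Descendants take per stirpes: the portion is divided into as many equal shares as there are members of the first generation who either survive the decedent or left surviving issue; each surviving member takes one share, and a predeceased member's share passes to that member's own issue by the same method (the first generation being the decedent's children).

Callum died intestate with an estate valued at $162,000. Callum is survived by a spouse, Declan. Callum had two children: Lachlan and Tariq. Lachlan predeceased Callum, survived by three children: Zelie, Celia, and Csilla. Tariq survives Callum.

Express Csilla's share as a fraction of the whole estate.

The spouse counts as an additional share at the children's level, so there are 3 primary shares of $54,000. Declan takes one such share ($54,000).
The children's combined portion ($108,000) is divided into 2 shares of $54,000: Tariq takes $54,000; Lachlan's $54,000 share passes to Lachlan's issue.
Lachlan's share ($54,000) is divided into 3 shares of $18,000: Zelie, Celia, and Csilla each take $18,000.

Csilla receives 1/9 of the estate.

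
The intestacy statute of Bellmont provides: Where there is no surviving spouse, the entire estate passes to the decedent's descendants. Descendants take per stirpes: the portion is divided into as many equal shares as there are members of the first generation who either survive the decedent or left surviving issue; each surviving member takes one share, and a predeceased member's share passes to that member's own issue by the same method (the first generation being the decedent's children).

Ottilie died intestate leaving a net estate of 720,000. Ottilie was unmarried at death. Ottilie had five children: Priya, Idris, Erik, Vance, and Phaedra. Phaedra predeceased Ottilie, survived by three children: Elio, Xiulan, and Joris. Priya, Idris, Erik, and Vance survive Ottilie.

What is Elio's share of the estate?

The entire 720,000 passes to the descendants.
That amount (720,000) is divided into 5 shares of 144,000: Priya, Idris, Erik, and Vance each take 144,000; Phaedra's 144,000 share passes to Phaedra's issue.
Phaedra's share (144,000) is divided into 3 shares of 48,000: Elio, Xiulan, and Joris each take 48,000.

Elio receives 48,000.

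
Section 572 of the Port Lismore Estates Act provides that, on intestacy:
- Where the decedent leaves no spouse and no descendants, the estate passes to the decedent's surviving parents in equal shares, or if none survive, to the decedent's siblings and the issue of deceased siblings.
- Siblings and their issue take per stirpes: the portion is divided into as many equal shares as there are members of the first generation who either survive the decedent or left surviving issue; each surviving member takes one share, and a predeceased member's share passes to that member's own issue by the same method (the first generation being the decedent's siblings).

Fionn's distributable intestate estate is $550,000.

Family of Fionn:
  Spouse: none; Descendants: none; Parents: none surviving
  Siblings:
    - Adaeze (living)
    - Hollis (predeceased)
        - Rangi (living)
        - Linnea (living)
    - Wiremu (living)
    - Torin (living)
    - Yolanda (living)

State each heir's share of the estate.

Adaeze: $110,000; Rangi: $55,000; Linnea: $55,000; Wiremu: $110,000; Torin: $110,000; Yolanda: $110,000

The entire $550,000 passes to the siblings and their issue.
That amount ($550,000) is divided into 5 shares of $110,000: Adaeze, Wiremu, Torin, and Yolanda each take $110,000; Hollis's $110,000 share passes to Hollis's issue.
Hollis's share ($110,000) is divided into 2 shares of $55,000: Rangi and Linnea each take $55,000.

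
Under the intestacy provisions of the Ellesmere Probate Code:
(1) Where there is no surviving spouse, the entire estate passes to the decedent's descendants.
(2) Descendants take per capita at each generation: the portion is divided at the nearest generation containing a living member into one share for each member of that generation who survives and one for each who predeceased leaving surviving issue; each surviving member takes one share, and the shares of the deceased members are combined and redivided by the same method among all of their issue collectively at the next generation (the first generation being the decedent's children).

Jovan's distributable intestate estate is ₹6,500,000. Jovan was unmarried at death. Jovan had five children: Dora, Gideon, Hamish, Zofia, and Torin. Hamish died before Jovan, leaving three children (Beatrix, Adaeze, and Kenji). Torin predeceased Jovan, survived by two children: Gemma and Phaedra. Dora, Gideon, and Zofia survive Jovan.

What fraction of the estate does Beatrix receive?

Beatrix receives 2/25 of the estate.

The entire ₹6,500,000 passes to the descendants.
That amount (₹6,500,000) is divided at the children's generation into 5 shares of ₹1,300,000. Dora, Gideon, and Zofia each take ₹1,300,000. The 2 shares of the deceased (Hamish and Torin) are combined into a pool of ₹2,600,000.
That pool (₹2,600,000) is divided at the grandchildren's generation equally among Beatrix, Adaeze, Kenji, Gemma, and Phaedra: ₹520,000 each.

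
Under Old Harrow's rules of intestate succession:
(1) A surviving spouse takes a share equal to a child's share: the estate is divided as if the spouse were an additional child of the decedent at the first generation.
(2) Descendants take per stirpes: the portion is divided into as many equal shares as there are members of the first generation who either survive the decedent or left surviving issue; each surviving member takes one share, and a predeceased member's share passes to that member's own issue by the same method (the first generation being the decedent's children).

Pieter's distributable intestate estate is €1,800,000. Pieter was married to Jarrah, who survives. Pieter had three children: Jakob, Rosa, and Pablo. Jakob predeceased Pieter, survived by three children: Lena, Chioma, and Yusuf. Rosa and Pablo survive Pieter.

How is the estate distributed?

The spouse counts as an additional share at the children's level, so there are 4 primary shares of €450,000. Jarrah takes one such share (€450,000).
The children's combined portion (€1,350,000) is divided into 3 shares of €450,000: Rosa and Pablo each take €450,000; Jakob's €450,000 share passes to Jakob's issue.
Jakob's share (€450,000) is divided into 3 shares of €150,000: Lena, Chioma, and Yusuf each take €150,000.

Jarrah: €450,000; Lena: €150,000; Chioma: €150,000; Yusuf: €150,000; Rosa: €450,000; Pablo: €450,000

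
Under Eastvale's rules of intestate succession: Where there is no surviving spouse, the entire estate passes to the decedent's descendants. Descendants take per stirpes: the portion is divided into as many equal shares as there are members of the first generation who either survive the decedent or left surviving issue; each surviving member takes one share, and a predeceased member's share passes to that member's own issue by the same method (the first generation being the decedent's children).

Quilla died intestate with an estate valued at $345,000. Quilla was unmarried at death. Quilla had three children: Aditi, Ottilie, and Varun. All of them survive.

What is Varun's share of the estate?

The entire $345,000 passes to the descendants.
That amount ($345,000) is divided into 3 shares of $115,000: Aditi, Ottilie, and Varun each take $115,000.

Varun receives $115,000.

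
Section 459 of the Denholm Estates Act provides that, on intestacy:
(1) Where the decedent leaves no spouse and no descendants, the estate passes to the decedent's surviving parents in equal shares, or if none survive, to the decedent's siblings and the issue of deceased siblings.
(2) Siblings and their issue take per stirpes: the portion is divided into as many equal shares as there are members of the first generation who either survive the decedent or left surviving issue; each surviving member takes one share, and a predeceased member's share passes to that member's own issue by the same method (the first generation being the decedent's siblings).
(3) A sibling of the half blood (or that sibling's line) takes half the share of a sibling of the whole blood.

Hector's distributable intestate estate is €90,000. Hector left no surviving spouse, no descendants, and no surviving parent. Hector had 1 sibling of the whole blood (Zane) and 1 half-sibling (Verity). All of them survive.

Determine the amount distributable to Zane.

The entire €90,000 passes to the siblings and their issue.
Counting each half-blood sibling's line as half a unit, there are 3/2 units in €90,000, so one unit is €60,000. Whole-blood lines (Zane) take €60,000 each; half-blood lines (Verity) take €30,000 each.

Zane receives €60,000.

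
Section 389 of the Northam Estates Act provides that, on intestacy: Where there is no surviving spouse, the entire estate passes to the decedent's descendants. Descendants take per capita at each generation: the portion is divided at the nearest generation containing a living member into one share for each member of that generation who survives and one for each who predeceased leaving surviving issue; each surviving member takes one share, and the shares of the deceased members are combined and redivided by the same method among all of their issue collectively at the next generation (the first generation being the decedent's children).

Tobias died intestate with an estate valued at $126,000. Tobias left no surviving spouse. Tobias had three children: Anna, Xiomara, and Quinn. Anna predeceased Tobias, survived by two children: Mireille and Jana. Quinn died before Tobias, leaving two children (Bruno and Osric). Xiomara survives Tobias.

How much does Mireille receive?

Mireille receives $21,000.

The entire $126,000 passes to the descendants.
That amount ($126,000) is divided at the children's generation into 3 shares of $42,000. Xiomara takes $42,000. The 2 shares of the deceased (Anna and Quinn) are combined into a pool of $84,000.
That pool ($84,000) is divided at the grandchildren's generation equally among Mireille, Jana, Bruno, and Osric: $21,000 each.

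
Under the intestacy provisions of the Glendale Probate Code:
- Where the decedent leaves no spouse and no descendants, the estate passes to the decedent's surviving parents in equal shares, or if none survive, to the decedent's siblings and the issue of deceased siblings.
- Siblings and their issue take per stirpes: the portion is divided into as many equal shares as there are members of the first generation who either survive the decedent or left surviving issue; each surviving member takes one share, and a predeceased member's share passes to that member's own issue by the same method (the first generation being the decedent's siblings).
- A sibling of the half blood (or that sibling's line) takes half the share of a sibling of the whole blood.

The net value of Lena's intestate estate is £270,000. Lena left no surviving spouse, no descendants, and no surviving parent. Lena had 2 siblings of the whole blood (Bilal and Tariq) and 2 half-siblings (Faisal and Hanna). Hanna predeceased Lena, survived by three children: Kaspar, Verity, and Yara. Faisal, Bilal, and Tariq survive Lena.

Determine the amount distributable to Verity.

Verity receives £15,000.

The entire £270,000 passes to the siblings and their issue.
Counting each half-blood sibling's line as half a unit, there are 3 units in £270,000, so one unit is £90,000. Whole-blood lines (Bilal and Tariq) take £90,000 each; half-blood lines (Faisal and Hanna) take £45,000 each.
Hanna's share (£45,000) is divided into 3 shares of £15,000: Kaspar, Verity, and Yara each take £15,000.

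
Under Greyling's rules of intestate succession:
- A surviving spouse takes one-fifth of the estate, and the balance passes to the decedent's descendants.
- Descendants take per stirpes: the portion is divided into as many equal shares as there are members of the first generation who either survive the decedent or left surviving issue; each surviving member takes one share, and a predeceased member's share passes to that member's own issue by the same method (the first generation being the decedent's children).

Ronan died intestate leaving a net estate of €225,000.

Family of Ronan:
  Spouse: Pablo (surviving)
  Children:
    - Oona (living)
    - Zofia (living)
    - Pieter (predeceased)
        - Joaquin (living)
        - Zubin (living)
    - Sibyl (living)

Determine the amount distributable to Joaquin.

Pablo takes one-fifth of €225,000 = €45,000. The remaining €180,000 passes to the descendants.
The descendants' portion (€180,000) is divided into 4 shares of €45,000: Oona, Zofia, and Sibyl each take €45,000; Pieter's €45,000 share passes to Pieter's issue.
Pieter's share (€45,000) is divided into 2 shares of €22,500: Joaquin and Zubin each take €22,500.

Joaquin receives €22,500.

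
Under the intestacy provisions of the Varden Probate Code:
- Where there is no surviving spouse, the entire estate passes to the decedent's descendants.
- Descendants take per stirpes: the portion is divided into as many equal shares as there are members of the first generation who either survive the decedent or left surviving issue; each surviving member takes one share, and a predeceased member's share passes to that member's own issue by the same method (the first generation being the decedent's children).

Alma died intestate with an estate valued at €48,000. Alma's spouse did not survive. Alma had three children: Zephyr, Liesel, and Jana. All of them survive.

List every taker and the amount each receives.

Zephyr: €16,000; Liesel: €16,000; Jana: €16,000

The entire €48,000 passes to the descendants.
That amount (€48,000) is divided into 3 shares of €16,000: Zephyr, Liesel, and Jana each take €16,000.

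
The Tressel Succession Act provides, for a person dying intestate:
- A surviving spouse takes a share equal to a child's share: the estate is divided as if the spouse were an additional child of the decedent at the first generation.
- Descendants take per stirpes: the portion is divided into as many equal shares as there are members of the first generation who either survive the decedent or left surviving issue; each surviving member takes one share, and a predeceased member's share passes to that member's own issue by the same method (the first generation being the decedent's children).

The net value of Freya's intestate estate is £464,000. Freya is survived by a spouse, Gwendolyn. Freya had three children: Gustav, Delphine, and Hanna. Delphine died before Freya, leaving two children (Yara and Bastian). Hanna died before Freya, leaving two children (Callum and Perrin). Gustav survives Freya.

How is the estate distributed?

Gwendolyn: £116,000; Gustav: £116,000; Yara: £58,000; Bastian: £58,000; Callum: £58,000; Perrin: £58,000

The spouse counts as an additional share at the children's level, so there are 4 primary shares of £116,000. Gwendolyn takes one such share (£116,000).
The children's combined portion (£348,000) is divided into 3 shares of £116,000: Gustav takes £116,000; Delphine's £116,000 share passes to Delphine's issue; Hanna's £116,000 share passes to Hanna's issue.
Delphine's share (£116,000) is divided into 2 shares of £58,000: Yara and Bastian each take £58,000.
Hanna's share (£116,000) is divided into 2 shares of £58,000: Callum and Perrin each take £58,000.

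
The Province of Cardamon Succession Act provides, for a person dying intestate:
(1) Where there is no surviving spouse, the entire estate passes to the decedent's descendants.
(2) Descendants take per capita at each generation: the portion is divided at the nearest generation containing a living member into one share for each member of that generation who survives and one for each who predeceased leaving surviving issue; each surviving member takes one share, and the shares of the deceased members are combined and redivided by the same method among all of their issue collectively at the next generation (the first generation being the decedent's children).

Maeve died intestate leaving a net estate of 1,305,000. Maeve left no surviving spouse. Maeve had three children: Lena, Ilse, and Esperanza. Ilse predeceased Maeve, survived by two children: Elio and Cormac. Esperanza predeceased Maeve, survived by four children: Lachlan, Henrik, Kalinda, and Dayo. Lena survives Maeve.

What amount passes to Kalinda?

Kalinda receives 145,000.

The entire 1,305,000 passes to the descendants.
That amount (1,305,000) is divided at the children's generation into 3 shares of 435,000. Lena takes 435,000. The 2 shares of the deceased (Ilse and Esperanza) are combined into a pool of 870,000.
That pool (870,000) is divided at the grandchildren's generation equally among Elio, Cormac, Lachlan, Henrik, Kalinda, and Dayo: 145,000 each.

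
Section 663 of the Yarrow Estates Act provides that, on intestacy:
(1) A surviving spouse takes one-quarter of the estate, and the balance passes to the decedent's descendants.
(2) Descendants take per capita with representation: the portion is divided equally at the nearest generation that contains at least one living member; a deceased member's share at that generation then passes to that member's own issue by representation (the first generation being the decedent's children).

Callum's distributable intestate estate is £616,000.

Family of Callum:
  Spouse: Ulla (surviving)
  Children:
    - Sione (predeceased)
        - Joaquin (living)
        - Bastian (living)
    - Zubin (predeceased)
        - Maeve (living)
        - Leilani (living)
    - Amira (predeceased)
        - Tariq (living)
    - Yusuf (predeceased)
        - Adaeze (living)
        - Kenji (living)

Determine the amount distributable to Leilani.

Ulla takes one-quarter of £616,000 = £154,000. The remaining £462,000 passes to the descendants.
No child survives, so the initial division is made at the grandchildren's generation.
The descendants' portion (£462,000) is divided into 7 shares of £66,000: Joaquin, Bastian, Maeve, Leilani, Tariq, Adaeze, and Kenji each take £66,000.

Leilani receives £66,000.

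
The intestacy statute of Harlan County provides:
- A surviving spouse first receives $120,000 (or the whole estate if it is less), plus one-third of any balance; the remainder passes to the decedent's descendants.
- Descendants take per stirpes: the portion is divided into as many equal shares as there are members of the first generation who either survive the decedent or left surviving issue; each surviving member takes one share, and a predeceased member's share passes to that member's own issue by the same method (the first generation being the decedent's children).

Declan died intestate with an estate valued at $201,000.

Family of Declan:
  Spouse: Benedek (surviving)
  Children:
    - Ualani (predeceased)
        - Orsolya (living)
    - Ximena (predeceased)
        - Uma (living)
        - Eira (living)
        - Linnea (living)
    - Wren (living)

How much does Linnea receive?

Linnea receives $6,000.

Benedek first takes $120,000, leaving a balance of $81,000. Benedek then takes one-third of the balance ($27,000), for a total of $147,000. The remaining $54,000 passes to the descendants.
The descendants' portion ($54,000) is divided into 3 shares of $18,000: Wren takes $18,000; Ualani's $18,000 share passes to Ualani's issue; Ximena's $18,000 share passes to Ximena's issue.
Ualani's share ($18,000) passes entirely to Orsolya.
Ximena's share ($18,000) is divided into 3 shares of $6,000: Uma, Eira, and Linnea each take $6,000.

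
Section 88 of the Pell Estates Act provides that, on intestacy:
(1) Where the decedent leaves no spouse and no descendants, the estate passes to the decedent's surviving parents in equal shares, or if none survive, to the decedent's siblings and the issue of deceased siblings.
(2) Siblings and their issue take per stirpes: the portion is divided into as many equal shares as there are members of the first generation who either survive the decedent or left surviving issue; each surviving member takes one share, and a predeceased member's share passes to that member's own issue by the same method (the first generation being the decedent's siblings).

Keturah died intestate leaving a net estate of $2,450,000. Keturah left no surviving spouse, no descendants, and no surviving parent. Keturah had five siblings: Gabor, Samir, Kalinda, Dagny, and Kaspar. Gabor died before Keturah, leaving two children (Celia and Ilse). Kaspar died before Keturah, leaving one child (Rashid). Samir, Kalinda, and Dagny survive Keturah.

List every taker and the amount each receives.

Celia: $245,000; Ilse: $245,000; Samir: $490,000; Kalinda: $490,000; Dagny: $490,000; Rashid: $490,000

The entire $2,450,000 passes to the siblings and their issue.
That amount ($2,450,000) is divided into 5 shares of $490,000: Samir, Kalinda, and Dagny each take $490,000; Gabor's $490,000 share passes to Gabor's issue; Kaspar's $490,000 share passes to Kaspar's issue.
Gabor's share ($490,000) is divided into 2 shares of $245,000: Celia and Ilse each take $245,000.
Kaspar's share ($490,000) passes entirely to Rashid.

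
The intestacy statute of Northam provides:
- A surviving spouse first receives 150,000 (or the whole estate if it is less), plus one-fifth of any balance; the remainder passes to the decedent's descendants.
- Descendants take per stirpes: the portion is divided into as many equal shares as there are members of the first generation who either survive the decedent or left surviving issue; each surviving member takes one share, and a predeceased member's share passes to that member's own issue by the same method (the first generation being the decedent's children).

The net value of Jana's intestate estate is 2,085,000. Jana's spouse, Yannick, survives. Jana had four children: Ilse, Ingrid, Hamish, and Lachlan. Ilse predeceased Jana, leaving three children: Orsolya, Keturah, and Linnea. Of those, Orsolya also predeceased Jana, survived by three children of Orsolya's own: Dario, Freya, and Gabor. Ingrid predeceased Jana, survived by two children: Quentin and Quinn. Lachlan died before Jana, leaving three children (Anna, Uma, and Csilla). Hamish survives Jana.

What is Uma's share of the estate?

Yannick first takes 150,000, leaving a balance of 1,935,000. Yannick then takes one-fifth of the balance (387,000), for a total of 537,000. The remaining 1,548,000 passes to the descendants.
The descendants' portion (1,548,000) is divided into 4 shares of 387,000: Hamish takes 387,000; Ilse's 387,000 share passes to Ilse's issue; Ingrid's 387,000 share passes to Ingrid's issue; Lachlan's 387,000 share passes to Lachlan's issue.
Ilse's share (387,000) is divided into 3 shares of 129,000: Keturah and Linnea each take 129,000; Orsolya's 129,000 share passes to Orsolya's issue.
Orsolya's share (129,000) is divided into 3 shares of 43,000: Dario, Freya, and Gabor each take 43,000.
Ingrid's share (387,000) is divided into 2 shares of 193,500: Quentin and Quinn each take 193,500.
Lachlan's share (387,000) is divided into 3 shares of 129,000: Anna, Uma, and Csilla each take 129,000.

Uma receives 129,000.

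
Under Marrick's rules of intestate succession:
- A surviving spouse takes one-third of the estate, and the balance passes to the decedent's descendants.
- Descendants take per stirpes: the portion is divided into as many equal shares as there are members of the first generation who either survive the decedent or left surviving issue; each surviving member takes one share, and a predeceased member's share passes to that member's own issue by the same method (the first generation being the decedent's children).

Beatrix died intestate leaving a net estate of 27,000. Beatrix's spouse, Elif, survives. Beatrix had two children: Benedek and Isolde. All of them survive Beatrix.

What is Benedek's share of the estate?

Benedek receives 9,000.

Elif takes one-third of 27,000 = 9,000. The remaining 18,000 passes to the descendants.
The descendants' portion (18,000) is divided into 2 shares of 9,000: Benedek and Isolde each take 9,000.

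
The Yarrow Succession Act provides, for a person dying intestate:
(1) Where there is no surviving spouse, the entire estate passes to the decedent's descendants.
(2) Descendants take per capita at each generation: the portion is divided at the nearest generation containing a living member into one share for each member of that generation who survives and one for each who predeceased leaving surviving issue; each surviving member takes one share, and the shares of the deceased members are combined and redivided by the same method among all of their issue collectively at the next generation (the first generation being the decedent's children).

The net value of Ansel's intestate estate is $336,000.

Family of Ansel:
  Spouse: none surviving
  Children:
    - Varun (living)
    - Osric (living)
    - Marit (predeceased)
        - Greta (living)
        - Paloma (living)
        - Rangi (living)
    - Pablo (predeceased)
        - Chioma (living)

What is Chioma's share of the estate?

Chioma receives $42,000.

The entire $336,000 passes to the descendants.
That amount ($336,000) is divided at the children's generation into 4 shares of $84,000. Varun and Osric each take $84,000. The 2 shares of the deceased (Marit and Pablo) are combined into a pool of $168,000.
That pool ($168,000) is divided at the grandchildren's generation equally among Greta, Paloma, Rangi, and Chioma: $42,000 each.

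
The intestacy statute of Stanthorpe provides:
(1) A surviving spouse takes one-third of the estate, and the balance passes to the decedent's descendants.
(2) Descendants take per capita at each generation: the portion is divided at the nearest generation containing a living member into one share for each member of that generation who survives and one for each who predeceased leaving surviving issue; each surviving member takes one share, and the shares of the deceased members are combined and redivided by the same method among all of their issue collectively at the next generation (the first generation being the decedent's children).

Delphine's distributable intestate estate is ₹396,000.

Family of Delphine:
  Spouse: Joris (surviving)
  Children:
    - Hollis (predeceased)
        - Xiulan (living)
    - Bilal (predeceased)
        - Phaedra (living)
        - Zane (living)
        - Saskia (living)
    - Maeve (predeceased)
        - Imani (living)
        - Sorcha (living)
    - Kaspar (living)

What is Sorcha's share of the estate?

Joris takes one-third of ₹396,000 = ₹132,000. The remaining ₹264,000 passes to the descendants.
The descendants' portion (₹264,000) is divided at the children's generation into 4 shares of ₹66,000. Kaspar takes ₹66,000. The 3 shares of the deceased (Hollis, Bilal, and Maeve) are combined into a pool of ₹198,000.
That pool (₹198,000) is divided at the grandchildren's generation equally among Xiulan, Phaedra, Zane, Saskia, Imani, and Sorcha: ₹33,000 each.

Sorcha receives ₹33,000.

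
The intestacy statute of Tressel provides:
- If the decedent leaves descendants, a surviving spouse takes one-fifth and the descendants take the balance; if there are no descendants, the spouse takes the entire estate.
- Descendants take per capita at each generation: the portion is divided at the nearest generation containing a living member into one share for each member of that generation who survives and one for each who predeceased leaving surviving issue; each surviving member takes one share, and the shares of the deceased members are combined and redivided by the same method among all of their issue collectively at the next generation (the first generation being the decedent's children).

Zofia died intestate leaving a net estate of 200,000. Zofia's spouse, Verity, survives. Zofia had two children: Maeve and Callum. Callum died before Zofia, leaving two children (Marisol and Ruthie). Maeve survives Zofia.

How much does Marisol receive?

Verity takes one-fifth of 200,000 = 40,000. The remaining 160,000 passes to the descendants.
The descendants' portion (160,000) is divided at the children's generation into 2 shares of 80,000. Maeve takes 80,000. The remaining share for the deceased Callum (80,000) is carried to the next generation.
That pool (80,000) is divided at the grandchildren's generation equally among Marisol and Ruthie: 40,000 each.

Marisol receives 40,000.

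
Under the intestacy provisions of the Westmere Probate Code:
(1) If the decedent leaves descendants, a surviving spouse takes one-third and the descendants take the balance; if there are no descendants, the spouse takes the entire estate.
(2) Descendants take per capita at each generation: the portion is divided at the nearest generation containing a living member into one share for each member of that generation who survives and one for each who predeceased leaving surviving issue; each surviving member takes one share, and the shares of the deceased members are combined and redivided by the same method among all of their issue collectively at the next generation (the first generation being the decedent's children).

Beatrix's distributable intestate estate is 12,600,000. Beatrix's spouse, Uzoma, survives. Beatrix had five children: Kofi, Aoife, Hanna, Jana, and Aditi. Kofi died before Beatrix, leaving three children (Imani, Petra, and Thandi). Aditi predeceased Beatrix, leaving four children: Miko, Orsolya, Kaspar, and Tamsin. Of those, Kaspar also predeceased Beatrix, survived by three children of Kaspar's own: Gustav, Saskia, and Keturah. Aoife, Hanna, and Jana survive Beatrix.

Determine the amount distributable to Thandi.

Thandi receives 480,000.

Uzoma takes one-third of 12,600,000 = 4,200,000. The remaining 8,400,000 passes to the descendants.
The descendants' portion (8,400,000) is divided at the children's generation into 5 shares of 1,680,000. Aoife, Hanna, and Jana each take 1,680,000. The 2 shares of the deceased (Kofi and Aditi) are combined into a pool of 3,360,000.
That pool (3,360,000) is divided at the grandchildren's generation into 7 shares of 480,000. Imani, Petra, Thandi, Miko, Orsolya, and Tamsin each take 480,000. The remaining share for the deceased Kaspar (480,000) is carried to the next generation.
That pool (480,000) is divided at the great-grandchildren's generation equally among Gustav, Saskia, and Keturah: 160,000 each.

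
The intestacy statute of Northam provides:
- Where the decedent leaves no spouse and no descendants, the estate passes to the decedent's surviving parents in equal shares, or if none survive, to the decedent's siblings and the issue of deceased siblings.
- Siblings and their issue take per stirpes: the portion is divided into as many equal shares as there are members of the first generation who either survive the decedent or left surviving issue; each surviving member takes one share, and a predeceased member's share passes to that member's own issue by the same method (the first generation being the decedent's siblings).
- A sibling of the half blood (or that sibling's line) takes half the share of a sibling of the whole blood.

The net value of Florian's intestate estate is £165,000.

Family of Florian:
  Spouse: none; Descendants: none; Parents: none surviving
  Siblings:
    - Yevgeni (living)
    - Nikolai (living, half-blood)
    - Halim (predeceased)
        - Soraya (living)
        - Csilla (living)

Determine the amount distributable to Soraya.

The entire £165,000 passes to the siblings and their issue.
Counting each half-blood sibling's line as half a unit, there are 5/2 units in £165,000, so one unit is £66,000. Whole-blood lines (Yevgeni and Halim) take £66,000 each; half-blood lines (Nikolai) take £33,000 each.
Halim's share (£66,000) is divided into 2 shares of £33,000: Soraya and Csilla each take £33,000.

Soraya receives £33,000.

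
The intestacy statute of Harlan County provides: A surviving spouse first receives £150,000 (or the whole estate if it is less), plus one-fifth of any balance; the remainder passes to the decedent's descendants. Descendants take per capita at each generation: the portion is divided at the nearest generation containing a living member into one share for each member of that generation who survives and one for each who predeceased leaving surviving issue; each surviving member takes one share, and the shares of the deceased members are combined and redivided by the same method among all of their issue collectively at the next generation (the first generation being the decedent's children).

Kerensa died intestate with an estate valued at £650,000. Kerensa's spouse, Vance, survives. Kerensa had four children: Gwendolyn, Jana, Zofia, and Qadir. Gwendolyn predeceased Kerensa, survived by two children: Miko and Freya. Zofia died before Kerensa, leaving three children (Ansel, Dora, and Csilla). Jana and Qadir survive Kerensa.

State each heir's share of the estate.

Vance: £250,000; Miko: £40,000; Freya: £40,000; Jana: £100,000; Ansel: £40,000; Dora: £40,000; Csilla: £40,000; Qadir: £100,000

Vance first takes £150,000, leaving a balance of £500,000. Vance then takes one-fifth of the balance (£100,000), for a total of £250,000. The remaining £400,000 passes to the descendants.
The descendants' portion (£400,000) is divided at the children's generation into 4 shares of £100,000. Jana and Qadir each take £100,000. The 2 shares of the deceased (Gwendolyn and Zofia) are combined into a pool of £200,000.
That pool (£200,000) is divided at the grandchildren's generation equally among Miko, Freya, Ansel, Dora, and Csilla: £40,000 each.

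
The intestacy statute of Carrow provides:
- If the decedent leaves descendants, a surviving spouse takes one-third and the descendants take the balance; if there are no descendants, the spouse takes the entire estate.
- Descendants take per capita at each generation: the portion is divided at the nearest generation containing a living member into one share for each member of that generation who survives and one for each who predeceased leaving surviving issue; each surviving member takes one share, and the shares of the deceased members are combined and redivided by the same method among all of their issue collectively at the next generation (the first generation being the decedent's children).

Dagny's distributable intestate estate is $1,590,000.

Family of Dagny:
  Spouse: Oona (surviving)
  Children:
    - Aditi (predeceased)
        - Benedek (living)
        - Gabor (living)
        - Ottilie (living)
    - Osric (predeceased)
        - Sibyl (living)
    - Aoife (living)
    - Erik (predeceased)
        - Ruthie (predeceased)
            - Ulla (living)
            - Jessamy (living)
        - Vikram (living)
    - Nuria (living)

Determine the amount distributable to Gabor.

Oona takes one-third of $1,590,000 = $530,000. The remaining $1,060,000 passes to the descendants.
The descendants' portion ($1,060,000) is divided at the children's generation into 5 shares of $212,000. Aoife and Nuria each take $212,000. The 3 shares of the deceased (Aditi, Osric, and Erik) are combined into a pool of $636,000.
That pool ($636,000) is divided at the grandchildren's generation into 6 shares of $106,000. Benedek, Gabor, Ottilie, Sibyl, and Vikram each take $106,000. The remaining share for the deceased Ruthie ($106,000) is carried to the next generation.
That pool ($106,000) is divided at the great-grandchildren's generation equally among Ulla and Jessamy: $53,000 each.

Gabor receives $106,000.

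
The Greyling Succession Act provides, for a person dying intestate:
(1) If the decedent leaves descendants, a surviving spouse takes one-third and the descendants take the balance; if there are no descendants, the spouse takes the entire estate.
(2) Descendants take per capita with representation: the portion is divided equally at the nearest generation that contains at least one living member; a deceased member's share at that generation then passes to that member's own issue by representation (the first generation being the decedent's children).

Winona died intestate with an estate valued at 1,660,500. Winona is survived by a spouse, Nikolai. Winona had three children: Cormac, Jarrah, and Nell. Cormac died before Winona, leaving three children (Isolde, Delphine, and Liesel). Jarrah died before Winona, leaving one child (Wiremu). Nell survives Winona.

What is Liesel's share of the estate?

Liesel receives 123,000.

Nikolai takes one-third of 1,660,500 = 553,500. The remaining 1,107,000 passes to the descendants.
The descendants' portion (1,107,000) is divided into 3 shares of 369,000: Nell takes 369,000; Cormac's 369,000 share passes to Cormac's issue; Jarrah's 369,000 share passes to Jarrah's issue.
Cormac's share (369,000) is divided into 3 shares of 123,000: Isolde, Delphine, and Liesel each take 123,000.
Jarrah's share (369,000) passes entirely to Wiremu.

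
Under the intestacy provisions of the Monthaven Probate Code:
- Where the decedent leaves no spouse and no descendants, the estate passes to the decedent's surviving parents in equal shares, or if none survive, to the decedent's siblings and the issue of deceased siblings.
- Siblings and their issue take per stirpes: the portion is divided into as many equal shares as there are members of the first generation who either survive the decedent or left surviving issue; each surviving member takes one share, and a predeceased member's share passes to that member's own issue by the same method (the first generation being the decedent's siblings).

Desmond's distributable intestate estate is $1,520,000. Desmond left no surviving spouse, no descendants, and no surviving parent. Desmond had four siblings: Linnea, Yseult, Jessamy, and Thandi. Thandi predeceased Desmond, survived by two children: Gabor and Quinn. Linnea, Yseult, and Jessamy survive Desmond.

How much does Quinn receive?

The entire $1,520,000 passes to the siblings and their issue.
That amount ($1,520,000) is divided into 4 shares of $380,000: Linnea, Yseult, and Jessamy each take $380,000; Thandi's $380,000 share passes to Thandi's issue.
Thandi's share ($380,000) is divided into 2 shares of $190,000: Gabor and Quinn each take $190,000.

Quinn receives $190,000.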